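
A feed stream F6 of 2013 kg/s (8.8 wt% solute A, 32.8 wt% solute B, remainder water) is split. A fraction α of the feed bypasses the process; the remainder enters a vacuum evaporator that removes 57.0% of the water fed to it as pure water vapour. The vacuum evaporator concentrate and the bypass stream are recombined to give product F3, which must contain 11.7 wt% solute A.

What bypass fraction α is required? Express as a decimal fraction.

0.255

All 2013×0.088 = 177.14 kg/s of solute A reaches F3, so F3 = 177.14/0.117 = 1514.1 kg/s and vapour = 498.95 kg/s.
The evaporator receives (1−α)·2013 of feed at 0.584 water and removes 0.570 of that water:
0.570×0.584×(1−α)×2013 = 498.95
(1−α) = 498.95/670.09 = 0.7446;  α = 0.2554.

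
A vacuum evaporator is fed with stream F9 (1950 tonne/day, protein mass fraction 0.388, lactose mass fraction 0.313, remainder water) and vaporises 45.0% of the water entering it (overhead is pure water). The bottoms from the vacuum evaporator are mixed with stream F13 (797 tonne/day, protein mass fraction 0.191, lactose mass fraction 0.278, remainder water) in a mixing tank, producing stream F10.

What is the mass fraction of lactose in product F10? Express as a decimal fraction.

Vapour removed = 0.450×0.299×1950 = 262.37 tonne/day; concentrate = 1687.6 tonne/day.
lactose reaching the mixer = 610.35 (from concentrate) + 797×0.278 = 831.92 tonne/day.
Product flow = 1687.6 + 797 = 2484.6 tonne/day; lactose fraction = 0.335.

0.335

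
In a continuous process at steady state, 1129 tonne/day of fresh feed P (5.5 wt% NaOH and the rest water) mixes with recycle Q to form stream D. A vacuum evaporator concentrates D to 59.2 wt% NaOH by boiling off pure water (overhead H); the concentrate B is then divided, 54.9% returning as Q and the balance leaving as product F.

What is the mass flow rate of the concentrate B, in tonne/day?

232.6 tonne/day

Overall NaOH balance (none leaves overhead): NaOH in fresh feed = NaOH in product, i.e. 1129×0.055 = (1−0.549)·B·0.592.
B = 62.095/(0.592×0.451) = 232.57 tonne/day.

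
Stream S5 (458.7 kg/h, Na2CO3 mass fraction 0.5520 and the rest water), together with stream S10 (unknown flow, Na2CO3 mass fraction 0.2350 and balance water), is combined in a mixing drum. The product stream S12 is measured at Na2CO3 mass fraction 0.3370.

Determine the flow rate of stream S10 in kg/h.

966.9 kg/h

Let S10 be the unknown flow. Total out = 458.7 + S10.
Na2CO3 balance: 253.2 + 0.235·S10 = 0.337·(458.7 + S10)
(0.235 − 0.337)·S10 = 0.337×458.7 − 253.2 = -98.62
S10 = -98.62 / -0.102 = 966.87 kg/h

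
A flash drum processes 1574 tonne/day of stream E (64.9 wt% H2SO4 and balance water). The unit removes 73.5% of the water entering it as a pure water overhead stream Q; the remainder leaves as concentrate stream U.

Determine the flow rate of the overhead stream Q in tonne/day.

water entering = 1574×0.351 = 552.47 tonne/day; overhead removed = 0.735×552.47 = 406.07 tonne/day.

406.1 tonne/day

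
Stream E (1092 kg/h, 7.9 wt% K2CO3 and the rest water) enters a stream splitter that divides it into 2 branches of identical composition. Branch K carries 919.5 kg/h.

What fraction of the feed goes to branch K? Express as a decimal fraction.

0.842

Fraction to K = 919.5/1092 = 0.8420.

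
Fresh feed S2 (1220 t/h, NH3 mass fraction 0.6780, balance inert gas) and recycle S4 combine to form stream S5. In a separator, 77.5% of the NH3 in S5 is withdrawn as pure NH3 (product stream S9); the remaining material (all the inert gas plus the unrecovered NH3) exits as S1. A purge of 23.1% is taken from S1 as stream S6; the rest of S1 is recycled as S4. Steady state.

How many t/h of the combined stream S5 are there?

inert gas enters only via S2 and leaves only via the purge: 1220×0.322 = 0.231×(inert gas in S1), and the separator passes all inert gas, so inert gas in S5 = inert gas in S1 = 1700.6 t/h.
NH3 in S5: m_A = 1220×0.678 + (1−0.231)·(1−0.775)·m_A, so m_A = 827.16/0.8270 = 1000.2 t/h.
S5 = 1000.2 + 1700.6 = 2700.8 t/h.

2701 t/h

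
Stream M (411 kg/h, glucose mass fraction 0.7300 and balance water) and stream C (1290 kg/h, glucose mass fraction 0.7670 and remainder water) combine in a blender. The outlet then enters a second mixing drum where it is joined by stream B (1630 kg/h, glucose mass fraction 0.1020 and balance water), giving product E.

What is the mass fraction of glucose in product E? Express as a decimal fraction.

Overall, product flow = 3331 kg/h.
glucose in = 411×0.730 + 1290×0.767 + 1630×0.102 = 1455.7 kg/h.
glucose fraction in E = 0.4370.

0.4370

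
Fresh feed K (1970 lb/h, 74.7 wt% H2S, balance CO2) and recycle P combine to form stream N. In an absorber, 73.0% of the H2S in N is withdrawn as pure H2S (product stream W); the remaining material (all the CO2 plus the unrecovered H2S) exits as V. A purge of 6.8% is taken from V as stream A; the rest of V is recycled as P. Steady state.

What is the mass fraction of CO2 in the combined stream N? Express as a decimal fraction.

0.788

CO2 enters only via K and leaves only via the purge: 1970×0.253 = 0.068×(CO2 in V), and the absorber passes all CO2, so CO2 in N = CO2 in V = 7329.6 lb/h.
H2S in N: m_A = 1970×0.747 + (1−0.068)·(1−0.730)·m_A, so m_A = 1471.6/0.7484 = 1966.4 lb/h.
N = 1966.4 + 7329.6 = 9296 lb/h.
CO2 fraction in N = 7329.6/9296 = 0.788.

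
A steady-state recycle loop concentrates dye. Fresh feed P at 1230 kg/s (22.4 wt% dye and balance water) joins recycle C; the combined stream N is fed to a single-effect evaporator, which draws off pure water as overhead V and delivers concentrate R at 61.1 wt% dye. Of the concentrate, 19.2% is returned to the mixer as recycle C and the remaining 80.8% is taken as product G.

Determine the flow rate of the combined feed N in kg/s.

1337 kg/s

Overall dye balance (none leaves overhead): dye in fresh feed = dye in product, i.e. 1230×0.224 = (1−0.192)·R·0.611.
R = 275.52/(0.611×0.808) = 558.09 kg/s.
Recycle C = 0.192×558.09 = 107.15 kg/s.
Combined feed N = 1230 + 107.15 = 1337.2 kg/s.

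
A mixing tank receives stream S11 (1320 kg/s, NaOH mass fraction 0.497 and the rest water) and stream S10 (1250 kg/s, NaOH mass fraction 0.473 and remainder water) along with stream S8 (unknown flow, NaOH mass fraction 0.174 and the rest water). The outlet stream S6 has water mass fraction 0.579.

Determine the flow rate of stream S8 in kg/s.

669.3 kg/s

Let S8 be the unknown flow. Total out = 2570 + S8.
water balance: 1322.7 + 0.826·S8 = 0.579·(2570 + S8)
(0.826 − 0.579)·S8 = 0.579×2570 − 1322.7 = 165.32
S8 = 165.32 / 0.247 = 669.31 kg/s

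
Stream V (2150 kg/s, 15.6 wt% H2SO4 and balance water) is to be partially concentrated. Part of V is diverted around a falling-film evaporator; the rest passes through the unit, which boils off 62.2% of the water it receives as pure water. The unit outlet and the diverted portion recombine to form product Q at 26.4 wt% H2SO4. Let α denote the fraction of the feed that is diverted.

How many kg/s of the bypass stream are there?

All 2150×0.156 = 335.4 kg/s of H2SO4 reaches Q, so Q = 335.4/0.264 = 1270.5 kg/s and vapour = 879.55 kg/s.
The evaporator receives (1−α)·2150 of feed at 0.844 water and removes 0.622 of that water:
0.622×0.844×(1−α)×2150 = 879.55
(1−α) = 879.55/1128.7 = 0.7793;  α = 0.2207.
Bypass flow = 0.2207×2150 = 474.57 kg/s.

474.6 kg/s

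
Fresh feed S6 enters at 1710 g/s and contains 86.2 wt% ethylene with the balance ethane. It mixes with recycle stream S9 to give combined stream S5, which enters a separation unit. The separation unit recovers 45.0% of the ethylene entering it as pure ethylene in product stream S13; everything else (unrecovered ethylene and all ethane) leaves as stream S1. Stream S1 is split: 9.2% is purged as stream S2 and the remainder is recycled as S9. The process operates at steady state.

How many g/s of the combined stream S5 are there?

ethane enters only via S6 and leaves only via the purge: 1710×0.138 = 0.092×(ethane in S1), and the separation unit passes all ethane, so ethane in S5 = ethane in S1 = 2565 g/s.
ethylene in S5: m_A = 1710×0.862 + (1−0.092)·(1−0.450)·m_A, so m_A = 1474/0.5006 = 2944.5 g/s.
S5 = 2944.5 + 2565 = 5509.5 g/s.

5510 g/s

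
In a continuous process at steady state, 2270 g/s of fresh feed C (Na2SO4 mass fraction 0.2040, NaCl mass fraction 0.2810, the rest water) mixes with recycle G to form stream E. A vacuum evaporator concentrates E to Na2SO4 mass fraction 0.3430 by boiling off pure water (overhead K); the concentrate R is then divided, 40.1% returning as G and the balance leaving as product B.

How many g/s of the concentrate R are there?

Overall Na2SO4 balance (none leaves overhead): Na2SO4 in fresh feed = Na2SO4 in product, i.e. 2270×0.204 = (1−0.401)·R·0.343.
R = 463.08/(0.343×0.599) = 2253.9 g/s.

2254 g/s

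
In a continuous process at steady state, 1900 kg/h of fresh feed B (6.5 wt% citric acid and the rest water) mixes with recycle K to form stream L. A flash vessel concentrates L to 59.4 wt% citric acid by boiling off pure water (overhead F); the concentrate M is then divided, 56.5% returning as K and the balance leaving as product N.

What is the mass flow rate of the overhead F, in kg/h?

1692 kg/h

Overall citric acid balance (none leaves overhead): citric acid in fresh feed = citric acid in product, i.e. 1900×0.065 = (1−0.565)·M·0.594.
M = 123.5/(0.594×0.435) = 477.96 kg/h.
Recycle K = 0.565×477.96 = 270.05 kg/h.
Combined feed L = 1900 + 270.05 = 2170 kg/h.
Overhead F = L − M = 2170 − 477.96 = 1692.1 kg/h.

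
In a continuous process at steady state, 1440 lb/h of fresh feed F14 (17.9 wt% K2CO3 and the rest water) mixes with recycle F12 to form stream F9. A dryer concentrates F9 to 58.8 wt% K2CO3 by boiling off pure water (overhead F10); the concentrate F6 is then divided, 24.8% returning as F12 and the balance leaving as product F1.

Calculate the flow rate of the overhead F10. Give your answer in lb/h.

1002 lb/h

Overall K2CO3 balance (none leaves overhead): K2CO3 in fresh feed = K2CO3 in product, i.e. 1440×0.179 = (1−0.248)·F6·0.588.
F6 = 257.76/(0.588×0.752) = 582.94 lb/h.
Recycle F12 = 0.248×582.94 = 144.57 lb/h.
Combined feed F9 = 1440 + 144.57 = 1584.6 lb/h.
Overhead F10 = F9 − F6 = 1584.6 − 582.94 = 1001.6 lb/h.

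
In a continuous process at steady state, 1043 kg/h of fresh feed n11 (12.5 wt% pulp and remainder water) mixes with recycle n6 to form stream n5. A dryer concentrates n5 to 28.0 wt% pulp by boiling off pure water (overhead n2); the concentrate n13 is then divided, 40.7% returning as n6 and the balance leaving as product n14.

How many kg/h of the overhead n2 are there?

577.4 kg/h

Overall pulp balance (none leaves overhead): pulp in fresh feed = pulp in product, i.e. 1043×0.125 = (1−0.407)·n13·0.280.
n13 = 130.38/(0.280×0.593) = 785.2 kg/h.
Recycle n6 = 0.407×785.2 = 319.58 kg/h.
Combined feed n5 = 1043 + 319.58 = 1362.6 kg/h.
Overhead n2 = n5 − n13 = 1362.6 − 785.2 = 577.38 kg/h.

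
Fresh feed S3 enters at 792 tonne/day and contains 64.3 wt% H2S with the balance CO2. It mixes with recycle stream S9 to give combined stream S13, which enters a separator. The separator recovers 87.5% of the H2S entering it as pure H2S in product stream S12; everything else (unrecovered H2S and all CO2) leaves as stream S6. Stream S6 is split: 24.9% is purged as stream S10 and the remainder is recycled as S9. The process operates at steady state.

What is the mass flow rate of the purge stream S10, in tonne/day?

300.2 tonne/day

CO2 enters only via S3 and leaves only via the purge: 792×0.357 = 0.249×(CO2 in S6), and the separator passes all CO2, so CO2 in S13 = CO2 in S6 = 1135.5 tonne/day.
H2S in S13: m_A = 792×0.643 + (1−0.249)·(1−0.875)·m_A, so m_A = 509.26/0.9061 = 562.02 tonne/day.
S6 = (1−0.875)×562.02 + 1135.5 = 1205.8 tonne/day.
Purge S10 = 0.249×1205.8 = 300.24 tonne/day.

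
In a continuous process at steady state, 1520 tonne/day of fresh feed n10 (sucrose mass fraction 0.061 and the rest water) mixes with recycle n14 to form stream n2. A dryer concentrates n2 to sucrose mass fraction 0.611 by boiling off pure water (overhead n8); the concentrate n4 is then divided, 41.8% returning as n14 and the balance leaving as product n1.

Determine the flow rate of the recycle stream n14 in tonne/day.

109 tonne/day

Overall sucrose balance (none leaves overhead): sucrose in fresh feed = sucrose in product, i.e. 1520×0.061 = (1−0.418)·n4·0.611.
n4 = 92.72/(0.611×0.582) = 260.74 tonne/day.
Recycle n14 = 0.418×260.74 = 108.99 tonne/day.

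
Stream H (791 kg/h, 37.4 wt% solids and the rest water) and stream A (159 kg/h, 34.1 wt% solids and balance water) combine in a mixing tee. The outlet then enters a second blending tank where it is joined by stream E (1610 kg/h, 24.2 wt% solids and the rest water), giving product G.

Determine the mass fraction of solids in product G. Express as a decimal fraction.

Overall, product flow = 2560 kg/h.
solids in = 791×0.374 + 159×0.341 + 1610×0.242 = 739.67 kg/h.
solids fraction in G = 0.289.

0.289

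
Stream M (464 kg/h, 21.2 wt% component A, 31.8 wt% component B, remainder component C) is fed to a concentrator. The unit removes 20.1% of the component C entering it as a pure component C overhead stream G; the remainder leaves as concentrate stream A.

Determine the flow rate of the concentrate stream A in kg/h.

component C entering = 464×0.470 = 218.08 kg/h; overhead removed = 0.201×218.08 = 43.834 kg/h.
Concentrate = 464 − 43.834 = 420.17 kg/h.

420.2 kg/h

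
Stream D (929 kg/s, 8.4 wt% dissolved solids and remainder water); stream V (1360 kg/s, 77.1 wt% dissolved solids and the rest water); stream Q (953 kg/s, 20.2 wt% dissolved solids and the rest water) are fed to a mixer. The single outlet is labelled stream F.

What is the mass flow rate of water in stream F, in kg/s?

water out = water in = 929×0.916 + 1360×0.229 + 953×0.798 = 1922.9 kg/s.

1923 kg/s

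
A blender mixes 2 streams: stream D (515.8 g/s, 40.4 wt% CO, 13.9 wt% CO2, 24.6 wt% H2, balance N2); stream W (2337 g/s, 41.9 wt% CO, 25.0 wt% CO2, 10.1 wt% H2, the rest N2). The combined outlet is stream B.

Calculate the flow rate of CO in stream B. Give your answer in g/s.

1188 g/s

CO out = CO in = 515.8×0.404 + 2337×0.419 = 1187.6 g/s.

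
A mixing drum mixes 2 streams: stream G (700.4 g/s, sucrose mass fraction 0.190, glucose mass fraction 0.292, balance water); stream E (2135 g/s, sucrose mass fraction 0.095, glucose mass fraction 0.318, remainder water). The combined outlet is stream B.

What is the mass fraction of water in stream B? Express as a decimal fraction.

Total flow out = 700.4 + 2135 = 2835.4 g/s.
water in = 700.4×0.518 + 2135×0.587 = 1616.1 g/s.
water mass fraction in B = 1616.1/2835.4 = 0.570.

0.570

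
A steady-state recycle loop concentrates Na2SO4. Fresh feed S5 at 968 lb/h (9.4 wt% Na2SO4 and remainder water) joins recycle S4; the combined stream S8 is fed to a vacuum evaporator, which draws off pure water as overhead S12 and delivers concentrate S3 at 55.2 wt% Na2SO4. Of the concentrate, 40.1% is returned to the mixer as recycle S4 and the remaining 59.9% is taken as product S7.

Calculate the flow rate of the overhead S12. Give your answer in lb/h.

Overall Na2SO4 balance (none leaves overhead): Na2SO4 in fresh feed = Na2SO4 in product, i.e. 968×0.094 = (1−0.401)·S3·0.552.
S3 = 90.992/(0.552×0.599) = 275.19 lb/h.
Recycle S4 = 0.401×275.19 = 110.35 lb/h.
Combined feed S8 = 968 + 110.35 = 1078.4 lb/h.
Overhead S12 = S8 − S3 = 1078.4 − 275.19 = 803.16 lb/h.

803.2 lb/h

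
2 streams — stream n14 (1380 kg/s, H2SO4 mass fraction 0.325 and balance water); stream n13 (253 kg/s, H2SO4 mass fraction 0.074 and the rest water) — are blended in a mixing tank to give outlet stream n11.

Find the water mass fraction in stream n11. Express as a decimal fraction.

Total flow out = 1380 + 253 = 1633 kg/s.
water in = 1380×0.675 + 253×0.926 = 1165.8 kg/s.
water mass fraction in n11 = 1165.8/1633 = 0.714.

0.714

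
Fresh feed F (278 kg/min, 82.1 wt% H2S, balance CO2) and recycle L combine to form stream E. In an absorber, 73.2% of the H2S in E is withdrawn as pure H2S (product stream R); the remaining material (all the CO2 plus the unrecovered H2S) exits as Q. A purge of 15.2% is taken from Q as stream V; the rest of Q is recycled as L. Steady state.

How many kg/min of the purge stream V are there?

CO2 enters only via F and leaves only via the purge: 278×0.179 = 0.152×(CO2 in Q), and the absorber passes all CO2, so CO2 in E = CO2 in Q = 327.38 kg/min.
H2S in E: m_A = 278×0.821 + (1−0.152)·(1−0.732)·m_A, so m_A = 228.24/0.7727 = 295.36 kg/min.
Q = (1−0.732)×295.36 + 327.38 = 406.54 kg/min.
Purge V = 0.152×406.54 = 61.794 kg/min.

61.79 kg/min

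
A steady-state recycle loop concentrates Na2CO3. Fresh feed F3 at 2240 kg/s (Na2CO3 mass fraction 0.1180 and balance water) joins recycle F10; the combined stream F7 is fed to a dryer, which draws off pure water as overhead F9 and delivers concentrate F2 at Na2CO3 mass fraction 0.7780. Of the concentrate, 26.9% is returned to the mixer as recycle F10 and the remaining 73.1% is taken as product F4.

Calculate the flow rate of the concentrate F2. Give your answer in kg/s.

464.8 kg/s

Overall Na2CO3 balance (none leaves overhead): Na2CO3 in fresh feed = Na2CO3 in product, i.e. 2240×0.118 = (1−0.269)·F2·0.778.
F2 = 264.32/(0.778×0.731) = 464.76 kg/s.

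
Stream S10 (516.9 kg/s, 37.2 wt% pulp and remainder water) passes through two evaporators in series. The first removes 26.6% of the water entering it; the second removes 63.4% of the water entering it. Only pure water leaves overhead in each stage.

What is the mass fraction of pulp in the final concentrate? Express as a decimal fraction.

water in feed = 516.9×0.628 = 324.61 kg/s.
After stage 1: water left = (1−0.266)×324.61 = 238.27; stream total = 430.55 kg/s.
After stage 2: water left = (1−0.634)×238.27 = 87.205; final concentrate = 279.49 kg/s.
pulp fraction = 192.29/279.49 = 0.688.

0.688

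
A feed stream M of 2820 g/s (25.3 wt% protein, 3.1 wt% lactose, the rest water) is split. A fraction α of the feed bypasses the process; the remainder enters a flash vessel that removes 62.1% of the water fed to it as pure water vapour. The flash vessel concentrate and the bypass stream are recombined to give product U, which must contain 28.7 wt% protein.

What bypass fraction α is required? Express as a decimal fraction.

All 2820×0.253 = 713.46 g/s of protein reaches U, so U = 713.46/0.287 = 2485.9 g/s and vapour = 334.08 g/s.
The evaporator receives (1−α)·2820 of feed at 0.716 water and removes 0.621 of that water:
0.621×0.716×(1−α)×2820 = 334.08
(1−α) = 334.08/1253.9 = 0.2664;  α = 0.7336.

0.734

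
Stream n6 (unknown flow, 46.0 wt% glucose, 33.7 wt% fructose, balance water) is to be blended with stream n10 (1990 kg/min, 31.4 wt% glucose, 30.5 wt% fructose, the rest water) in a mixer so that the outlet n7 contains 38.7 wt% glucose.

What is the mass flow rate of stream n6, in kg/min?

Let n6 be the unknown flow. Total out = 1990 + n6.
glucose balance: 624.86 + 0.460·n6 = 0.387·(1990 + n6)
(0.460 − 0.387)·n6 = 0.387×1990 − 624.86 = 145.27
n6 = 145.27 / 0.073 = 1990 kg/min

1990 kg/min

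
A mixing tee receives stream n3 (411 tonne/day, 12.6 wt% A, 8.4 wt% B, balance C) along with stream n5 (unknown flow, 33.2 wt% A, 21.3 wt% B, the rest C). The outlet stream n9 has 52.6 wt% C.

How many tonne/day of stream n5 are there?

Let n5 be the unknown flow. Total out = 411 + n5.
C balance: 324.69 + 0.455·n5 = 0.526·(411 + n5)
(0.455 − 0.526)·n5 = 0.526×411 − 324.69 = -108.5
n5 = -108.5 / -0.071 = 1528.2 tonne/day

1528 tonne/day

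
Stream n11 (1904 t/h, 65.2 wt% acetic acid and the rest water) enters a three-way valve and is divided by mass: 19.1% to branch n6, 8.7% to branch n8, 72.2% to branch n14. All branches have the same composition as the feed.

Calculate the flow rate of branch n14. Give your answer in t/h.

1375 t/h

Branch n14 flow = 0.722×1904 = 1374.7 t/h.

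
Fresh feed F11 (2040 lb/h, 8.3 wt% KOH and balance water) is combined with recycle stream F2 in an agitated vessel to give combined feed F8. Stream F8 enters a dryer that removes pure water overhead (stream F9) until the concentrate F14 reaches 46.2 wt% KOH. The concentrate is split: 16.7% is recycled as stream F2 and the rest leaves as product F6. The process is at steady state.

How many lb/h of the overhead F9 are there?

Overall KOH balance (none leaves overhead): KOH in fresh feed = KOH in product, i.e. 2040×0.083 = (1−0.167)·F14·0.462.
F14 = 169.32/(0.462×0.833) = 439.97 lb/h.
Recycle F2 = 0.167×439.97 = 73.475 lb/h.
Combined feed F8 = 2040 + 73.475 = 2113.5 lb/h.
Overhead F9 = F8 − F14 = 2113.5 − 439.97 = 1673.5 lb/h.

1674 lb/h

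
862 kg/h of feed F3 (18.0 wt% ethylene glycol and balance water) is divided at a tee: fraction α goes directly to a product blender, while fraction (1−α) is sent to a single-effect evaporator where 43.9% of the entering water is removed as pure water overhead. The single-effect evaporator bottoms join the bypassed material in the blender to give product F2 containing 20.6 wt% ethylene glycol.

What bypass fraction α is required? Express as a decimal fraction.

0.649

All 862×0.180 = 155.16 kg/h of ethylene glycol reaches F2, so F2 = 155.16/0.206 = 753.2 kg/h and vapour = 108.8 kg/h.
The evaporator receives (1−α)·862 of feed at 0.820 water and removes 0.439 of that water:
0.439×0.820×(1−α)×862 = 108.8
(1−α) = 108.8/310.3 = 0.3506;  α = 0.6494.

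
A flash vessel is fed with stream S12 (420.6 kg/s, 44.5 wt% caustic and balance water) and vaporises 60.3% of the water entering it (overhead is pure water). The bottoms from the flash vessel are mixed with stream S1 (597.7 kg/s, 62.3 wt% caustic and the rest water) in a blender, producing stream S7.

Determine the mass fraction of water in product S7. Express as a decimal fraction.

Vapour removed = 0.603×0.555×420.6 = 140.76 kg/s; concentrate = 279.84 kg/s.
water reaching the mixer = 92.673 (from concentrate) + 597.7×0.377 = 318.01 kg/s.
Product flow = 279.84 + 597.7 = 877.54 kg/s; water fraction = 0.3624.

0.3624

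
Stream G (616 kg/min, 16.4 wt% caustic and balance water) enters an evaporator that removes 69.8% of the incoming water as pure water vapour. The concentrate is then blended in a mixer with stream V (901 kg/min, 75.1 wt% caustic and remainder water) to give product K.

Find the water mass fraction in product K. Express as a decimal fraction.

0.328

Vapour removed = 0.698×0.836×616 = 359.45 kg/min; concentrate = 256.55 kg/min.
water reaching the mixer = 155.52 (from concentrate) + 901×0.249 = 379.87 kg/min.
Product flow = 256.55 + 901 = 1157.5 kg/min; water fraction = 0.328.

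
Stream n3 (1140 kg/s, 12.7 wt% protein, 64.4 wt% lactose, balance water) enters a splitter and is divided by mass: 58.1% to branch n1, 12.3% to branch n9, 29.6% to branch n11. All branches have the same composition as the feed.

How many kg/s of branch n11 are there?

Branch n11 flow = 0.296×1140 = 337.44 kg/s.

337.4 kg/s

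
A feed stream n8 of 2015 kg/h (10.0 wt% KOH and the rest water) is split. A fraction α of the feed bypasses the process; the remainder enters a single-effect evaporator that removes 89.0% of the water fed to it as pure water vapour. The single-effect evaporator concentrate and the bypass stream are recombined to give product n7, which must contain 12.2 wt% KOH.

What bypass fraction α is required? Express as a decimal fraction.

All 2015×0.100 = 201.5 kg/h of KOH reaches n7, so n7 = 201.5/0.122 = 1651.6 kg/h and vapour = 363.36 kg/h.
The evaporator receives (1−α)·2015 of feed at 0.900 water and removes 0.890 of that water:
0.890×0.900×(1−α)×2015 = 363.36
(1−α) = 363.36/1614 = 0.2251;  α = 0.7749.

0.775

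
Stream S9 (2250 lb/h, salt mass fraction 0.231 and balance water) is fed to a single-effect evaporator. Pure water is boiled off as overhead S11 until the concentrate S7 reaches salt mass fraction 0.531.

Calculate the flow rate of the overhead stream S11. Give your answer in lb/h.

1271 lb/h

salt is conserved: 2250×0.231 = 519.75 lb/h all reports to the concentrate.
Concentrate = 519.75/(target fraction) = 978.81 lb/h.
Overhead = 2250 − 978.81 = 1271.2 lb/h.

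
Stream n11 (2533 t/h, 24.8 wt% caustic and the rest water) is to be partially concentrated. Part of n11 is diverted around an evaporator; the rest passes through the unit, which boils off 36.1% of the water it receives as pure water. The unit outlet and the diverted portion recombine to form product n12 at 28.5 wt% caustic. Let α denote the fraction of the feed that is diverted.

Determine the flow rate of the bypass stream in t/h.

1322 t/h

All 2533×0.248 = 628.18 t/h of caustic reaches n12, so n12 = 628.18/0.285 = 2204.2 t/h and vapour = 328.85 t/h.
The evaporator receives (1−α)·2533 of feed at 0.752 water and removes 0.361 of that water:
0.361×0.752×(1−α)×2533 = 328.85
(1−α) = 328.85/687.64 = 0.4782;  α = 0.5218.
Bypass flow = 0.5218×2533 = 1321.7 t/h.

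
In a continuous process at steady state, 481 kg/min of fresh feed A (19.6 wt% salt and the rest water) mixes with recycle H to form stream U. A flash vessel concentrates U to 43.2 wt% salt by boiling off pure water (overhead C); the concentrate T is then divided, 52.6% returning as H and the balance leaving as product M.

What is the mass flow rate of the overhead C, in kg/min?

Overall salt balance (none leaves overhead): salt in fresh feed = salt in product, i.e. 481×0.196 = (1−0.526)·T·0.432.
T = 94.276/(0.432×0.474) = 460.4 kg/min.
Recycle H = 0.526×460.4 = 242.17 kg/min.
Combined feed U = 481 + 242.17 = 723.17 kg/min.
Overhead C = U − T = 723.17 − 460.4 = 262.77 kg/min.

262.8 kg/min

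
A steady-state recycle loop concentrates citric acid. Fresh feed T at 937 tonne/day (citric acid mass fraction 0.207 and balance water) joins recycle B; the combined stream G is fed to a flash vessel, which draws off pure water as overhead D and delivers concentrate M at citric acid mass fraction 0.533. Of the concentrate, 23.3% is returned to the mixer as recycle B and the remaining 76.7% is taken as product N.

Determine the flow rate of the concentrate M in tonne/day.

Overall citric acid balance (none leaves overhead): citric acid in fresh feed = citric acid in product, i.e. 937×0.207 = (1−0.233)·M·0.533.
M = 193.96/(0.533×0.767) = 474.45 tonne/day.

474.4 tonne/day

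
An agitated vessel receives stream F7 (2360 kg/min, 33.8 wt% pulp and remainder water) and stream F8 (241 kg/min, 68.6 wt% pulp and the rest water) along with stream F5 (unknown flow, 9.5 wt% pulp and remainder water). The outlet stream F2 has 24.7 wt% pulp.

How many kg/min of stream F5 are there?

2109 kg/min

Let F5 be the unknown flow. Total out = 2601 + F5.
pulp balance: 963.01 + 0.095·F5 = 0.247·(2601 + F5)
(0.095 − 0.247)·F5 = 0.247×2601 − 963.01 = -320.56
F5 = -320.56 / -0.152 = 2108.9 kg/min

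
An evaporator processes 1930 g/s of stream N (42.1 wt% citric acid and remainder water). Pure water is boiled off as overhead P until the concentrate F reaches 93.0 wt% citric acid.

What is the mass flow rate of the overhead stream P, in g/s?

1056 g/s

citric acid is conserved: 1930×0.421 = 812.53 g/s all reports to the concentrate.
Concentrate = 812.53/(target fraction) = 873.69 g/s.
Overhead = 1930 − 873.69 = 1056.3 g/s.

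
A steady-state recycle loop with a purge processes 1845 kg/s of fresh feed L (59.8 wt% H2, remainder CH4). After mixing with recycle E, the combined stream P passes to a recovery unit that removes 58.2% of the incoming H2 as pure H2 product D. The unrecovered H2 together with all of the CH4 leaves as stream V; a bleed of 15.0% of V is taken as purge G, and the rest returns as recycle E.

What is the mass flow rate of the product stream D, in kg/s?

H2 in P: m_A = 1845×0.598 + (1−0.150)·(1−0.582)·m_A, so m_A = 1103.3/0.6447 = 1711.4 kg/s.
Product D = 0.582×1711.4 = 996.01 kg/s.

996 kg/s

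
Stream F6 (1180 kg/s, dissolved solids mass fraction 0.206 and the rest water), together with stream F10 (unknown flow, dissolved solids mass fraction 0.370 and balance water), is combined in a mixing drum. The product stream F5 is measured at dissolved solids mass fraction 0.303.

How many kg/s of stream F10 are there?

Let F10 be the unknown flow. Total out = 1180 + F10.
dissolved solids balance: 243.08 + 0.370·F10 = 0.303·(1180 + F10)
(0.370 − 0.303)·F10 = 0.303×1180 − 243.08 = 114.46
F10 = 114.46 / 0.067 = 1708.4 kg/s

1708 kg/s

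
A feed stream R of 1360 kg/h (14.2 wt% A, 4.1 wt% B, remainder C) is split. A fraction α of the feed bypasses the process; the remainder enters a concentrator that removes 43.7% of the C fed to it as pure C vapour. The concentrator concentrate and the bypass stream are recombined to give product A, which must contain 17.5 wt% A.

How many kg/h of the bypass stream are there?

All 1360×0.142 = 193.12 kg/h of A reaches A, so A = 193.12/0.175 = 1103.5 kg/h and vapour = 256.46 kg/h.
The evaporator receives (1−α)·1360 of feed at 0.817 C and removes 0.437 of that C:
0.437×0.817×(1−α)×1360 = 256.46
(1−α) = 256.46/485.56 = 0.5282;  α = 0.4718.
Bypass flow = 0.4718×1360 = 641.69 kg/h.

641.7 kg/h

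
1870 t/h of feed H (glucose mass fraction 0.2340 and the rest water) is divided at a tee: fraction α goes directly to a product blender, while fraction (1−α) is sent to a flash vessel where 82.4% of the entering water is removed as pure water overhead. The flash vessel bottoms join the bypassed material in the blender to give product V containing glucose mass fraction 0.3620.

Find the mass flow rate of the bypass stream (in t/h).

822.4 t/h

All 1870×0.234 = 437.58 t/h of glucose reaches V, so V = 437.58/0.362 = 1208.8 t/h and vapour = 661.22 t/h.
The evaporator receives (1−α)·1870 of feed at 0.766 water and removes 0.824 of that water:
0.824×0.766×(1−α)×1870 = 661.22
(1−α) = 661.22/1180.3 = 0.5602;  α = 0.4398.
Bypass flow = 0.4398×1870 = 822.42 t/h.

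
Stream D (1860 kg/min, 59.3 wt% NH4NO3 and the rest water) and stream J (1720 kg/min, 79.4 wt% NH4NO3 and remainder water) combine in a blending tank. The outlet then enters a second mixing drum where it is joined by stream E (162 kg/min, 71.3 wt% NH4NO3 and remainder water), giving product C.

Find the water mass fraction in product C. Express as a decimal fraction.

0.309

Overall, product flow = 3742 kg/min.
water in = 1860×0.407 + 1720×0.206 + 162×0.287 = 1157.8 kg/min.
water fraction in C = 0.309.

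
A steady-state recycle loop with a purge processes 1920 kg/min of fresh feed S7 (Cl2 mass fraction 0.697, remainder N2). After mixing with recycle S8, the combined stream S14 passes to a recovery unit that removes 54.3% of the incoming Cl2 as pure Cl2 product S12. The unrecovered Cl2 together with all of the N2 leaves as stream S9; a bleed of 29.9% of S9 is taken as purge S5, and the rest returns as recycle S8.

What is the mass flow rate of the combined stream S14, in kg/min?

N2 enters only via S7 and leaves only via the purge: 1920×0.303 = 0.299×(N2 in S9), and the recovery unit passes all N2, so N2 in S14 = N2 in S9 = 1945.7 kg/min.
Cl2 in S14: m_A = 1920×0.697 + (1−0.299)·(1−0.543)·m_A, so m_A = 1338.2/0.6796 = 1969 kg/min.
S14 = 1969 + 1945.7 = 3914.7 kg/min.

3915 kg/min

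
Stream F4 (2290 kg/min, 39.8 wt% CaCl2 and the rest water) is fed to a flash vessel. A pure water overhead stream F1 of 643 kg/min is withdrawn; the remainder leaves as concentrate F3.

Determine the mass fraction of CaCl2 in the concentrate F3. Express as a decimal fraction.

0.553

CaCl2 is not removed: 2290×0.398 = 911.42 kg/min of CaCl2 enters F3.
Concentrate = 2290 − 643 = 1647 kg/min.
Mass fraction = 911.42/1647 = 0.553.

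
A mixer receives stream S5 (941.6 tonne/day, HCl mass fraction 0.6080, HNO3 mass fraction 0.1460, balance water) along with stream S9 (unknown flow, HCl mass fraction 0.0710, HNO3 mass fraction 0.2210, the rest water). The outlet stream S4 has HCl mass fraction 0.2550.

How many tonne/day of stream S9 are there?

Let S9 be the unknown flow. Total out = 941.6 + S9.
HCl balance: 572.49 + 0.071·S9 = 0.255·(941.6 + S9)
(0.071 − 0.255)·S9 = 0.255×941.6 − 572.49 = -332.38
S9 = -332.38 / -0.184 = 1806.4 tonne/day

1806 tonne/day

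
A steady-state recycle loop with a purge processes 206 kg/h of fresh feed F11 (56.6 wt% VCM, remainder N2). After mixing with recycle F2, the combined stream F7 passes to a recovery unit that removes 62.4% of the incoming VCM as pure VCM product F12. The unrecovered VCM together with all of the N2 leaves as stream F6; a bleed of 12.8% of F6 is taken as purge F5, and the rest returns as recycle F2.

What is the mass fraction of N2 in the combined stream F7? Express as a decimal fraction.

0.801

N2 enters only via F11 and leaves only via the purge: 206×0.434 = 0.128×(N2 in F6), and the recovery unit passes all N2, so N2 in F7 = N2 in F6 = 698.47 kg/h.
VCM in F7: m_A = 206×0.566 + (1−0.128)·(1−0.624)·m_A, so m_A = 116.6/0.6721 = 173.47 kg/h.
F7 = 173.47 + 698.47 = 871.94 kg/h.
N2 fraction in F7 = 698.47/871.94 = 0.801.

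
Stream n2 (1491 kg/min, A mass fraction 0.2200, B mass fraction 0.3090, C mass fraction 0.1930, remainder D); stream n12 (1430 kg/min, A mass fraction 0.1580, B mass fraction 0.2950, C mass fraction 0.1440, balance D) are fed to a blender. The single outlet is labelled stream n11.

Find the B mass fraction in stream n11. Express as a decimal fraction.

Total flow out = 1491 + 1430 = 2921 kg/min.
B in = 1491×0.309 + 1430×0.295 = 882.57 kg/min.
B mass fraction in n11 = 882.57/2921 = 0.3021.

0.3021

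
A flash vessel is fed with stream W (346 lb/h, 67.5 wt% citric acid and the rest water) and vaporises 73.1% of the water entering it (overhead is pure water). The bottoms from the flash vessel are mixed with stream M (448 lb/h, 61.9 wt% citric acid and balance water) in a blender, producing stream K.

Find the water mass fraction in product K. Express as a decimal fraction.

0.2823

Vapour removed = 0.731×0.325×346 = 82.201 lb/h; concentrate = 263.8 lb/h.
water reaching the mixer = 30.249 (from concentrate) + 448×0.381 = 200.94 lb/h.
Product flow = 263.8 + 448 = 711.8 lb/h; water fraction = 0.2823.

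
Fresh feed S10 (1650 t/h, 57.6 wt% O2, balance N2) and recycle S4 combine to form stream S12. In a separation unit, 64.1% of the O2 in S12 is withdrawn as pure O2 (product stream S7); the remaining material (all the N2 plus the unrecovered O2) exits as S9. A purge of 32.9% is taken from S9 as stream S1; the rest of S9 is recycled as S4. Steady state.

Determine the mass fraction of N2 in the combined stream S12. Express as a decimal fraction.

0.629

N2 enters only via S10 and leaves only via the purge: 1650×0.424 = 0.329×(N2 in S9), and the separation unit passes all N2, so N2 in S12 = N2 in S9 = 2126.4 t/h.
O2 in S12: m_A = 1650×0.576 + (1−0.329)·(1−0.641)·m_A, so m_A = 950.4/0.7591 = 1252 t/h.
S12 = 1252 + 2126.4 = 3378.4 t/h.
N2 fraction in S12 = 2126.4/3378.4 = 0.629.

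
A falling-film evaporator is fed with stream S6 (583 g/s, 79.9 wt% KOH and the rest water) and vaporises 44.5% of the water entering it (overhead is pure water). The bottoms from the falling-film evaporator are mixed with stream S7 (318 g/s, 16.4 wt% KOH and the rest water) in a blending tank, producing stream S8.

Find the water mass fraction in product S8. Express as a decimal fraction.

Vapour removed = 0.445×0.201×583 = 52.146 g/s; concentrate = 530.85 g/s.
water reaching the mixer = 65.037 (from concentrate) + 318×0.836 = 330.88 g/s.
Product flow = 530.85 + 318 = 848.85 g/s; water fraction = 0.3898.

0.3898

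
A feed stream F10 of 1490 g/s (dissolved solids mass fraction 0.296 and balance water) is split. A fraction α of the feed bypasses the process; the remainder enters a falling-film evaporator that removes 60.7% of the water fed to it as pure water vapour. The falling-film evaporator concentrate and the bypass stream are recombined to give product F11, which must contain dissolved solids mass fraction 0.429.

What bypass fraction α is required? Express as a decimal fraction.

All 1490×0.296 = 441.04 g/s of dissolved solids reaches F11, so F11 = 441.04/0.429 = 1028.1 g/s and vapour = 461.93 g/s.
The evaporator receives (1−α)·1490 of feed at 0.704 water and removes 0.607 of that water:
0.607×0.704×(1−α)×1490 = 461.93
(1−α) = 461.93/636.72 = 0.7255;  α = 0.2745.

0.275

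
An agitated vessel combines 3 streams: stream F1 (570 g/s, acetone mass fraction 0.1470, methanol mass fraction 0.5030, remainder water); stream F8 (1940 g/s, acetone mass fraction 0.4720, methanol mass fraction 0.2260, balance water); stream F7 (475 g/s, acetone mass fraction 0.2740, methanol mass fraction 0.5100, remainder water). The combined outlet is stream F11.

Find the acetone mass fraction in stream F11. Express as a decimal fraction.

0.3784

Total flow out = 570 + 1940 + 475 = 2985 g/s.
acetone in = 570×0.147 + 1940×0.472 + 475×0.274 = 1129.6 g/s.
acetone mass fraction in F11 = 1129.6/2985 = 0.3784.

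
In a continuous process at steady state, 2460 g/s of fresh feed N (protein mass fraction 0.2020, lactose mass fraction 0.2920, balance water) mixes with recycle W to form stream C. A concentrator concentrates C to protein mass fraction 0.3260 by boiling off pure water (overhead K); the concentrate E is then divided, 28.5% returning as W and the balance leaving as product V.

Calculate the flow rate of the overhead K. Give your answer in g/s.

935.7 g/s

Overall protein balance (none leaves overhead): protein in fresh feed = protein in product, i.e. 2460×0.202 = (1−0.285)·E·0.326.
E = 496.92/(0.326×0.715) = 2131.9 g/s.
Recycle W = 0.285×2131.9 = 607.59 g/s.
Combined feed C = 2460 + 607.59 = 3067.6 g/s.
Overhead K = C − E = 3067.6 − 2131.9 = 935.71 g/s.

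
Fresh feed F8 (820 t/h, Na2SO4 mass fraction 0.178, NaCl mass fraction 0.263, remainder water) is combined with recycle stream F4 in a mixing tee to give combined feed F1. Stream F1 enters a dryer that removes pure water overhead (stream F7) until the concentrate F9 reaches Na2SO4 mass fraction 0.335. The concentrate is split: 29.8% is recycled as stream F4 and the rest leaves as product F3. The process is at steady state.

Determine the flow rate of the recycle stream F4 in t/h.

Overall Na2SO4 balance (none leaves overhead): Na2SO4 in fresh feed = Na2SO4 in product, i.e. 820×0.178 = (1−0.298)·F9·0.335.
F9 = 145.96/(0.335×0.702) = 620.66 t/h.
Recycle F4 = 0.298×620.66 = 184.96 t/h.

185 t/h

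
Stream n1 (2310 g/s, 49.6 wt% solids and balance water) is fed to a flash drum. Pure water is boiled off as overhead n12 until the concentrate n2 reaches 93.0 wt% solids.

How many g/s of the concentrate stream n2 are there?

1232 g/s

solids is conserved: 2310×0.496 = 1145.8 g/s all reports to the concentrate.
Concentrate = 1145.8/(target fraction) = 1232 g/s.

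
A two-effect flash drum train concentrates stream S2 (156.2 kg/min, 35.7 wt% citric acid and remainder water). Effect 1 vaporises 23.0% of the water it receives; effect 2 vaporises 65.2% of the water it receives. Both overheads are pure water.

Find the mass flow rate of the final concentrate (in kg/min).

water in feed = 156.2×0.643 = 100.44 kg/min.
After stage 1: water left = (1−0.230)×100.44 = 77.336; stream total = 133.1 kg/min.
After stage 2: water left = (1−0.652)×77.336 = 26.913; final concentrate = 82.676 kg/min.

82.68 kg/min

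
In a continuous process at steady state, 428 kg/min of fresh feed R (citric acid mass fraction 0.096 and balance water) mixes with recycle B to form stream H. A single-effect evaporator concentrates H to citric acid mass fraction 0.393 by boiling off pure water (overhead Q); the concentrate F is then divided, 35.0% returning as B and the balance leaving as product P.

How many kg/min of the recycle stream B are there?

56.3 kg/min

Overall citric acid balance (none leaves overhead): citric acid in fresh feed = citric acid in product, i.e. 428×0.096 = (1−0.350)·F·0.393.
F = 41.088/(0.393×0.650) = 160.85 kg/min.
Recycle B = 0.350×160.85 = 56.296 kg/min.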